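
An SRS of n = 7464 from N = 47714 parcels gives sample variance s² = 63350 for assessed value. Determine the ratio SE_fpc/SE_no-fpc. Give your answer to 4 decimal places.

0.9185

f = n/N = 7464/47714 = 0.15643207.
SE_no-fpc = √(s²/n) = 2.9133153; SE_fpc = √((1−f)s²/n) = 2.6757623.
Ratio = √(1−f) = 0.91845954.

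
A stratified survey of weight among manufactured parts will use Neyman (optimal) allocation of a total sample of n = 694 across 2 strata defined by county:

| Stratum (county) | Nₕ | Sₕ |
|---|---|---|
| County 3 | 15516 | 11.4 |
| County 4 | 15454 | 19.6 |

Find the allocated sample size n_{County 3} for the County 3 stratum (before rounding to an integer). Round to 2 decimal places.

Neyman allocation: nₕ = n·NₕSₕ / Σⱼ NⱼSⱼ.
Σ NⱼSⱼ = 15516·11.4 + 15454·19.6 = 479780.8.
n_{County 3} = 694·15516·11.4 / 479780.8 = 255.86.

255.86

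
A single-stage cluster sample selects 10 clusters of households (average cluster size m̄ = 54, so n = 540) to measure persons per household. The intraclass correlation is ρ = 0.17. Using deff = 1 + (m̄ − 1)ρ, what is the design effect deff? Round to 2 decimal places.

10.01

deff = 1 + (54 − 1)·0.17 = 1 + 9.01 = 10.01.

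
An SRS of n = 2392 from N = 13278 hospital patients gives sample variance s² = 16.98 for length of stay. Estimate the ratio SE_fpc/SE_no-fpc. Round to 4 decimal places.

0.9055

f = n/N = 2392/13278 = 0.18014761.
SE_no-fpc = √(s²/n) = 0.084253559; SE_fpc = √((1−f)s²/n) = 0.076287975.
Ratio = √(1−f) = 0.90545700.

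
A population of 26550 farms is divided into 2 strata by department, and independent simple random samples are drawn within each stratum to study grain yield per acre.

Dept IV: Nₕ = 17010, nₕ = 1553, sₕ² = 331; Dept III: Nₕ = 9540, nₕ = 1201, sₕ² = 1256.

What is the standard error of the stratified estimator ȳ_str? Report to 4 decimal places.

Var(ȳ_str) = Σₕ Wₕ²(1 − fₕ)sₕ²/nₕ with Wₕ = Nₕ/N, N = 26550.
Dept IV: Wₕ = 0.64067797; term = 0.64067797²·(1 − 0.09129924)·331/1553 = 0.079498147.
Dept III: Wₕ = 0.35932203; term = 0.35932203²·(1 − 0.12589099)·1256/1201 = 0.11802661.
Sum = 0.19752476.
SE = √(0.19752476) = 0.4444.

0.4444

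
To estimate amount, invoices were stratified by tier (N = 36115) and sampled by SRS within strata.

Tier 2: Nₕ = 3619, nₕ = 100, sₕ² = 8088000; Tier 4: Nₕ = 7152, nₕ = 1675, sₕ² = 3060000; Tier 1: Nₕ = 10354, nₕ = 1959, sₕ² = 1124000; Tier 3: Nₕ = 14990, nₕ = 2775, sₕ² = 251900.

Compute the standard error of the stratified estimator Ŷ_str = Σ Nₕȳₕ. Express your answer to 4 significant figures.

1.081 × 10^6

Var(Ŷ_str) = Σₕ Nₕ²(1 − fₕ)sₕ²/nₕ.
Tier 2: 3619²·(1 − 100/3619)·8088000/100 = 1.0300279 × 10^12.
Tier 4: 7152²·(1 − 1675/7152)·3060000/1675 = 7.1561076 × 10^10.
Tier 1: 10354²·(1 − 1959/10354)·1124000/1959 = 4.9872454 × 10^10.
Tier 3: 14990²·(1 − 2775/14990)·251900/2775 = 1.662112 × 10^10.
Sum = 1.1680826 × 10^12.
SE = √(1.1680826 × 10^12) = 1.081 × 10^6.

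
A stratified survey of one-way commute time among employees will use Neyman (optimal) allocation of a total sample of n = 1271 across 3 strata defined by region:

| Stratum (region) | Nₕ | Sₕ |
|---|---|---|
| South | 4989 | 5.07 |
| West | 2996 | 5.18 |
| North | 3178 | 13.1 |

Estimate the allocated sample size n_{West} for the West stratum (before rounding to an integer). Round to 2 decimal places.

Neyman allocation: nₕ = n·NₕSₕ / Σⱼ NⱼSⱼ.
Σ NⱼSⱼ = 4989·5.07 + 2996·5.18 + 3178·13.1 = 82445.31.
n_{West} = 1271·2996·5.18 / 82445.31 = 239.25.

239.25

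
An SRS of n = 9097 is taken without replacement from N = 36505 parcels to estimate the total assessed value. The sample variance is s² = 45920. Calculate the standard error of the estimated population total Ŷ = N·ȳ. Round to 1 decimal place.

71066.8

Var(Ŷ) = N²·Var(ȳ) = N²·(1 − n/N)·s²/n.
f = 9097/36505 = 0.24919874; Var(ȳ) = 0.75080126·45920/9097 = 3.7899081.
Var(Ŷ) = 36505² · 3.7899081 = 5.0504885 × 10^9.
SE(Ŷ) = √(5.0504885 × 10^9) = 71066.8.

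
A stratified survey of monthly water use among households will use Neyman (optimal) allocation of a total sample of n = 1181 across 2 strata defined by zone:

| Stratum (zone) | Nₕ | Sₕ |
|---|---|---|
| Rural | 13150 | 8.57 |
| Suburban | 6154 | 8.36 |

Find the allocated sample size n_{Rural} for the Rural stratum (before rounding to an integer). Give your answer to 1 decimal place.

Neyman allocation: nₕ = n·NₕSₕ / Σⱼ NⱼSⱼ.
Σ NⱼSⱼ = 13150·8.57 + 6154·8.36 = 164142.94.
n_{Rural} = 1181·13150·8.57 / 164142.94 = 810.8.

810.8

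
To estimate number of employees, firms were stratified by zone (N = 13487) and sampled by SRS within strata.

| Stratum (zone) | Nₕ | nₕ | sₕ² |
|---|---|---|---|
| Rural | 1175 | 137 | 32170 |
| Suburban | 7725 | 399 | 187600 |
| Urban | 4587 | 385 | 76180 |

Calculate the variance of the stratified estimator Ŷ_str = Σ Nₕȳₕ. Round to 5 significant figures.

3.0709 × 10^10

Var(Ŷ_str) = Σₕ Nₕ²(1 − fₕ)sₕ²/nₕ.
Rural: 1175²·(1 − 137/1175)·32170/137 = 2.8639519 × 10^8.
Suburban: 7725²·(1 − 399/7725)·187600/399 = 2.6608803 × 10^10.
Urban: 4587²·(1 − 385/4587)·76180/385 = 3.8138625 × 10^9.
Sum = 3.0709061 × 10^10.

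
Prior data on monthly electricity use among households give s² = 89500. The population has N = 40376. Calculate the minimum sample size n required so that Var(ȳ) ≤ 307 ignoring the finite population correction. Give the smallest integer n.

Without fpc, n₀ = s²/D = 89500/307 = 291.5309.
Rounding up, n = 292.

292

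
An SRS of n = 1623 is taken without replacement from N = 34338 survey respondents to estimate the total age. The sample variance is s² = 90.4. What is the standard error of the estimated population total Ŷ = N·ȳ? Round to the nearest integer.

Var(Ŷ) = N²·Var(ȳ) = N²·(1 − n/N)·s²/n.
f = 1623/34338 = 0.04726542; Var(ȳ) = 0.95273458·90.4/1623 = 0.05306667.
Var(Ŷ) = 34338² · 0.05306667 = 6.2570817 × 10^7.
SE(Ŷ) = √(6.2570817 × 10^7) = 7910.

7910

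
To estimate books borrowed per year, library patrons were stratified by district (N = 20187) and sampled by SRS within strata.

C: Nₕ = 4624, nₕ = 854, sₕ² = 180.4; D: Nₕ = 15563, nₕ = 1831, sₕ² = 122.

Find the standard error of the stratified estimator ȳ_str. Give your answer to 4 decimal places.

Var(ȳ_str) = Σₕ Wₕ²(1 − fₕ)sₕ²/nₕ with Wₕ = Nₕ/N, N = 20187.
C: Wₕ = 0.22905830; term = 0.22905830²·(1 − 0.18468858)·180.4/854 = 0.0090363756.
D: Wₕ = 0.77094170; term = 0.77094170²·(1 − 0.11765084)·122/1831 = 0.034942585.
Sum = 0.043978961.
SE = √(0.043978961) = 0.2097.

0.2097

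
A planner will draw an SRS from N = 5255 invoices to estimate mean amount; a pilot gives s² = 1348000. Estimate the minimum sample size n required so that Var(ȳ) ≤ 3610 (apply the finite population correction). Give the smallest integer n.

Without fpc, n₀ = s²/D = 1348000/3610 = 373.4072.
With fpc, (1 − n/N)·s²/n ≤ D requires n ≥ n₀/(1 + n₀/N) = 373.4072/(1 + 373.4072/5255) = 348.6341.
Rounding up, n = 349.

349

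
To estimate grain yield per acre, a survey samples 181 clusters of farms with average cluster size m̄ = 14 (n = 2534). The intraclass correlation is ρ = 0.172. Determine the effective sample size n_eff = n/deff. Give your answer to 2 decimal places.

deff = 1 + (14 − 1)·0.172 = 1 + 2.236 = 3.236.
n_eff = 2534 / 3.236 = 783.07.

783.07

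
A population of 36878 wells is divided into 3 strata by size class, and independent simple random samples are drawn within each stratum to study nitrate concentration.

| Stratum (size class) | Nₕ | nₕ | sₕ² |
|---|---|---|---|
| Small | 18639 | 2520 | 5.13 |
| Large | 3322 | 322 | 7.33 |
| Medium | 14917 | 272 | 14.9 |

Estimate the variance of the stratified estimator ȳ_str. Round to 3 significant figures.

Var(ȳ_str) = Σₕ Wₕ²(1 − fₕ)sₕ²/nₕ with Wₕ = Nₕ/N, N = 36878.
Small: Wₕ = 0.50542329; term = 0.50542329²·(1 − 0.13520039)·5.13/2520 = 4.4972063 × 10^-4.
Large: Wₕ = 0.09008081; term = 0.09008081²·(1 − 0.09692956)·7.33/322 = 1.6681468 × 10^-4.
Medium: Wₕ = 0.40449591; term = 0.40449591²·(1 − 0.01823423)·14.9/272 = 0.0087994091.
Sum = 0.0094159444.

0.00942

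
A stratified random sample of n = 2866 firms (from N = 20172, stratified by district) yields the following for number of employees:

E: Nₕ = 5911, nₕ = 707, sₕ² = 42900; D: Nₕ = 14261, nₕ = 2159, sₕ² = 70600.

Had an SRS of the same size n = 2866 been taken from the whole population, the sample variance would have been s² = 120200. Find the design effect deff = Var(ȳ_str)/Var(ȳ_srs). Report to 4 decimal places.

Var(ȳ_str) = Σ Wₕ²(1−fₕ)sₕ²/nₕ with Wₕ = Nₕ/20172:
  E: (5911/20172)²·(1−707/5911)·42900/707 = 4.5871
  D: (14261/20172)²·(1−2159/14261)·70600/2159 = 13.869515
  → Var(ȳ_str) = 18.456615.
Var(ȳ_srs) = (1 − 2866/20172)·120200/2866 = 35.981231.
deff = 18.456615 / 35.981231 = 0.5130.

0.5130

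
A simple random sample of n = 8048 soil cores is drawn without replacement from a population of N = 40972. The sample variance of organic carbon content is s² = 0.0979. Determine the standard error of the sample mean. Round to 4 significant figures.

Under SRS without replacement, Var(ȳ) = (1 − f)·s²/n with f = n/N = 8048/40972 = 0.19642683.
Var(ȳ) = (1 − 0.19642683)·0.0979/8048 = 0.80357317·1.2164513 × 10^-5 = 9.7750762 × 10^-6.
SE(ȳ) = √(9.7750762 × 10^-6) = 0.003127.

0.003127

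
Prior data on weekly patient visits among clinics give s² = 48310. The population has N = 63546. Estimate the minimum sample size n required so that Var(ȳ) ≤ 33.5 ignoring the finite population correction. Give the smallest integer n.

1443

Without fpc, n₀ = s²/D = 48310/33.5 = 1442.0896.
Rounding up, n = 1443.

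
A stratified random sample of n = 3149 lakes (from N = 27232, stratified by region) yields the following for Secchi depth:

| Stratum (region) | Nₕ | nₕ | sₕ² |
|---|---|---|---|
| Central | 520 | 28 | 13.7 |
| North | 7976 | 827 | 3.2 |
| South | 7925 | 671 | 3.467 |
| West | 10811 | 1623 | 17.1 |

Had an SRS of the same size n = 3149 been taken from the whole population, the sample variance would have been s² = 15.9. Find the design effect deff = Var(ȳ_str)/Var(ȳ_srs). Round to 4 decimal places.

0.5102

Var(ȳ_str) = Σ Wₕ²(1−fₕ)sₕ²/nₕ with Wₕ = Nₕ/27232:
  Central: (520/27232)²·(1−28/520)·13.7/28 = 1.6879979 × 10^-4
  North: (7976/27232)²·(1−827/7976)·3.2/827 = 2.9751977 × 10^-4
  South: (7925/27232)²·(1−671/7925)·3.467/671 = 4.0054293 × 10^-4
  West: (10811/27232)²·(1−1623/10811)·17.1/1623 = 0.0014112546
  → Var(ȳ_str) = 0.0022781171.
Var(ȳ_srs) = (1 − 3149/27232)·15.9/3149 = 0.0044653501.
deff = 0.0022781171 / 0.0044653501 = 0.5102.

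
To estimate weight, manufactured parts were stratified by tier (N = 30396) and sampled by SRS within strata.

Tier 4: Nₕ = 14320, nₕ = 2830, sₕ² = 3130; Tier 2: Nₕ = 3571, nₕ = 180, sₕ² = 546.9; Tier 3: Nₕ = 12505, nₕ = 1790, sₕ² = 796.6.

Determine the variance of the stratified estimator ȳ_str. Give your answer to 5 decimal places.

Var(ȳ_str) = Σₕ Wₕ²(1 − fₕ)sₕ²/nₕ with Wₕ = Nₕ/N, N = 30396.
Tier 4: Wₕ = 0.47111462; term = 0.47111462²·(1 − 0.19762570)·3130/2830 = 0.19696455.
Tier 2: Wₕ = 0.11748256; term = 0.11748256²·(1 − 0.05040605)·546.9/180 = 0.039821736.
Tier 3: Wₕ = 0.41140282; term = 0.41140282²·(1 − 0.14314274)·796.6/1790 = 0.064540195.
Sum = 0.30132648.

0.30133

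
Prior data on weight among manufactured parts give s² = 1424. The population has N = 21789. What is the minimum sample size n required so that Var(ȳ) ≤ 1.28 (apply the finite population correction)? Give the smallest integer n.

1059

Without fpc, n₀ = s²/D = 1424/1.28 = 1112.5000.
With fpc, (1 − n/N)·s²/n ≤ D requires n ≥ n₀/(1 + n₀/N) = 1112.5000/(1 + 1112.5000/21789) = 1058.4574.
Rounding up, n = 1059.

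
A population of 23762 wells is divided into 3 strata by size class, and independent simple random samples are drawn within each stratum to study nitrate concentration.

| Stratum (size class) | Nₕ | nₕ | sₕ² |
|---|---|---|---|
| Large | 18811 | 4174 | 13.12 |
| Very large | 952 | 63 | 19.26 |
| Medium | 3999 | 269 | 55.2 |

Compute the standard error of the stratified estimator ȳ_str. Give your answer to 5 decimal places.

Var(ȳ_str) = Σₕ Wₕ²(1 − fₕ)sₕ²/nₕ with Wₕ = Nₕ/N, N = 23762.
Large: Wₕ = 0.79164212; term = 0.79164212²·(1 − 0.22189145)·13.12/4174 = 0.0015327784.
Very large: Wₕ = 0.04006397; term = 0.04006397²·(1 − 0.06617647)·19.26/63 = 4.5823521 × 10^-4.
Medium: Wₕ = 0.16829391; term = 0.16829391²·(1 − 0.06726682)·55.2/269 = 0.0054210205.
Sum = 0.0074120341.
SE = √(0.0074120341) = 0.08609.

0.08609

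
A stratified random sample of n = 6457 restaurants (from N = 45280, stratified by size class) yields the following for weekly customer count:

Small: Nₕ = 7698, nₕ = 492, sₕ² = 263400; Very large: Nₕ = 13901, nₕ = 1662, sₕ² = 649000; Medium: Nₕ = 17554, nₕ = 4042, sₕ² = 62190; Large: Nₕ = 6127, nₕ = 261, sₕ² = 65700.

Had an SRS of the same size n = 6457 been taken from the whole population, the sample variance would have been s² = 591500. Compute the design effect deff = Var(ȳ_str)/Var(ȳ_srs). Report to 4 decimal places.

0.6758

Var(ȳ_str) = Σ Wₕ²(1−fₕ)sₕ²/nₕ with Wₕ = Nₕ/45280:
  Small: (7698/45280)²·(1−492/7698)·263400/492 = 14.484716
  Very large: (13901/45280)²·(1−1662/13901)·649000/1662 = 32.403567
  Medium: (17554/45280)²·(1−4042/17554)·62190/4042 = 1.7799473
  Large: (6127/45280)²·(1−261/6127)·65700/261 = 4.4126752
  → Var(ȳ_str) = 53.080906.
Var(ȳ_srs) = (1 − 6457/45280)·591500/6457 = 78.542846.
deff = 53.080906 / 78.542846 = 0.6758.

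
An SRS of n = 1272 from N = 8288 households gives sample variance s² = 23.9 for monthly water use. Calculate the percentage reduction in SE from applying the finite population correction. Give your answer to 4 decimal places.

f = n/N = 1272/8288 = 0.15347490.
SE_no-fpc = √(s²/n) = 0.1370741; SE_fpc = √((1−f)s²/n) = 0.12611749.
Ratio = √(1−f) = 0.92006798. Reduction = 100·(1 − 0.92006798) = 7.9932%.

7.9932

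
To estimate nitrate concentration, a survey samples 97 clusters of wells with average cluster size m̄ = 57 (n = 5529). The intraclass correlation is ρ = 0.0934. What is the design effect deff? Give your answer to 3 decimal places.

deff = 1 + (57 − 1)·0.0934 = 1 + 5.2304 = 6.2304.

6.230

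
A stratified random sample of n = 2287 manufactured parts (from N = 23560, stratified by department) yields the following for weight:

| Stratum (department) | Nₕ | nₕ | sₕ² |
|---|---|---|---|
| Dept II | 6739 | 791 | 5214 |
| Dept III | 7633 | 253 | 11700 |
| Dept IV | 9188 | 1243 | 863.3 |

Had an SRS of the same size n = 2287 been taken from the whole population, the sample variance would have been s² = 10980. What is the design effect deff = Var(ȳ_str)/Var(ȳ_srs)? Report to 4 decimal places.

Var(ȳ_str) = Σ Wₕ²(1−fₕ)sₕ²/nₕ with Wₕ = Nₕ/23560:
  Dept II: (6739/23560)²·(1−791/6739)·5214/791 = 0.47600376
  Dept III: (7633/23560)²·(1−253/7633)·11700/253 = 4.6931712
  Dept IV: (9188/23560)²·(1−1243/9188)·863.3/1243 = 0.091338721
  → Var(ȳ_str) = 5.2605137.
Var(ȳ_srs) = (1 − 2287/23560)·10980/2287 = 4.3350053.
deff = 5.2605137 / 4.3350053 = 1.2135.

1.2135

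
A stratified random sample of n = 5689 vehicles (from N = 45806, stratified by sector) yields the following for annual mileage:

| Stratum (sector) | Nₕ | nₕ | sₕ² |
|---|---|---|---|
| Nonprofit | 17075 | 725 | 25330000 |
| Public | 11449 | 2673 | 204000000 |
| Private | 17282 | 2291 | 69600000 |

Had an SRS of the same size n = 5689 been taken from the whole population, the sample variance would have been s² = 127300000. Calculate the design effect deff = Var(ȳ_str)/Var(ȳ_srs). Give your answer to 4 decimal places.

0.6151

Var(ȳ_str) = Σ Wₕ²(1−fₕ)sₕ²/nₕ with Wₕ = Nₕ/45806:
  Nonprofit: (17075/45806)²·(1−725/17075)·25330000/725 = 4648.6935
  Public: (11449/45806)²·(1−2673/11449)·204000000/2673 = 3654.6908
  Private: (17282/45806)²·(1−2291/17282)·69600000/2291 = 3751.1464
  → Var(ȳ_str) = 12054.531.
Var(ȳ_srs) = (1 − 5689/45806)·127300000/5689 = 19597.404.
deff = 12054.531 / 19597.404 = 0.6151.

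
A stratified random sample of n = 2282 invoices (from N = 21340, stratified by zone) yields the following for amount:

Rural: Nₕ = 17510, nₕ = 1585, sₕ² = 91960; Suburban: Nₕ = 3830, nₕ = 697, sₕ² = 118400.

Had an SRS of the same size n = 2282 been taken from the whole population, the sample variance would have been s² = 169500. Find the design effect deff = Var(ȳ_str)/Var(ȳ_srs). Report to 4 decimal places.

0.6030

Var(ȳ_str) = Σ Wₕ²(1−fₕ)sₕ²/nₕ with Wₕ = Nₕ/21340:
  Rural: (17510/21340)²·(1−1585/17510)·91960/1585 = 35.526012
  Suburban: (3830/21340)²·(1−697/3830)·118400/697 = 4.4759916
  → Var(ȳ_str) = 40.002004.
Var(ȳ_srs) = (1 − 2282/21340)·169500/2282 = 66.33412.
deff = 40.002004 / 66.33412 = 0.6030.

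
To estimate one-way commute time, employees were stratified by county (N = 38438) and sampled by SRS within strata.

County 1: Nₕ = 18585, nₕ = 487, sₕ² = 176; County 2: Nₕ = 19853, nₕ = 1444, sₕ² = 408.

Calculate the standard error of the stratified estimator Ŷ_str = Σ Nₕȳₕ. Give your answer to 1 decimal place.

Var(Ŷ_str) = Σₕ Nₕ²(1 − fₕ)sₕ²/nₕ.
County 1: 18585²·(1 − 487/18585)·176/487 = 1.2155613 × 10^8.
County 2: 19853²·(1 − 1444/19853)·408/1444 = 1.0326409 × 10^8.
Sum = 2.2482022 × 10^8.
SE = √(2.2482022 × 10^8) = 14994.0.

14994.0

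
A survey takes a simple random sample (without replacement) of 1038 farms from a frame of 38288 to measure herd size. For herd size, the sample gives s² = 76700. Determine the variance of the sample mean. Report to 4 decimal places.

71.8889

Under SRS without replacement, Var(ȳ) = (1 − f)·s²/n with f = n/N = 1038/38288 = 0.02711032.
Var(ȳ) = (1 − 0.02711032)·76700/1038 = 0.97288968·73.8921 = 71.888862.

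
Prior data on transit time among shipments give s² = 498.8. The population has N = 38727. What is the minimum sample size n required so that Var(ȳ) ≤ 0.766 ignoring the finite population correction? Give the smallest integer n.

Without fpc, n₀ = s²/D = 498.8/0.766 = 651.1749.
Rounding up, n = 652.

652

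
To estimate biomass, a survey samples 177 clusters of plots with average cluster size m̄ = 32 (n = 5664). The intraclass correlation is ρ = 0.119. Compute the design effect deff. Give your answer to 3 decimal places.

4.689

deff = 1 + (32 − 1)·0.119 = 1 + 3.689 = 4.689.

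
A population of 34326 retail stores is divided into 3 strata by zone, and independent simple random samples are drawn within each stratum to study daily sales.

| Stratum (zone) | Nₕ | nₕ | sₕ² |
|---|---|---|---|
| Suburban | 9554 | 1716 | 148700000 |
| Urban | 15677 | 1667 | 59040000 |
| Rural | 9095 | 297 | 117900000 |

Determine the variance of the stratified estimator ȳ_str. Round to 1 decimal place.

39067.8

Var(ȳ_str) = Σₕ Wₕ²(1 − fₕ)sₕ²/nₕ with Wₕ = Nₕ/N, N = 34326.
Suburban: Wₕ = 0.27833129; term = 0.27833129²·(1 − 0.17961063)·148700000/1716 = 5507.288.
Urban: Wₕ = 0.45670920; term = 0.45670920²·(1 − 0.10633412)·59040000/1667 = 6601.8469.
Rural: Wₕ = 0.26495951; term = 0.26495951²·(1 − 0.03265531)·117900000/297 = 26958.618.
Sum = 39067.753.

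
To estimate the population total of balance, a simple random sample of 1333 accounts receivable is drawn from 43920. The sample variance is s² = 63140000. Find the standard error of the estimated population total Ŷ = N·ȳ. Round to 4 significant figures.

9.413 × 10^6

Var(Ŷ) = N²·Var(ȳ) = N²·(1 − n/N)·s²/n.
f = 1333/43920 = 0.03035064; Var(ȳ) = 0.96964936·63140000/1333 = 45929.228.
Var(Ŷ) = 43920² · 45929.228 = 8.8595938 × 10^13.
SE(Ŷ) = √(8.8595938 × 10^13) = 9.413 × 10^6.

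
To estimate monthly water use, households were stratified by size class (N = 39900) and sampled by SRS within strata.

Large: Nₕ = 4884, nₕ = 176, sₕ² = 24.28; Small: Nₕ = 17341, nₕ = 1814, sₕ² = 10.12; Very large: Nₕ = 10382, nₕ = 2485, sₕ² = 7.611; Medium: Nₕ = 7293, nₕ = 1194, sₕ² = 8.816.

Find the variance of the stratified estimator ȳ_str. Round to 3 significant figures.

0.00330

Var(ȳ_str) = Σₕ Wₕ²(1 − fₕ)sₕ²/nₕ with Wₕ = Nₕ/N, N = 39900.
Large: Wₕ = 0.12240602; term = 0.12240602²·(1 − 0.03603604)·24.28/176 = 0.0019925184.
Small: Wₕ = 0.43461153; term = 0.43461153²·(1 − 0.10460758)·10.12/1814 = 9.4353742 × 10^-4.
Very large: Wₕ = 0.26020050; term = 0.26020050²·(1 − 0.23935658)·7.611/2485 = 1.5772942 × 10^-4.
Medium: Wₕ = 0.18278195; term = 0.18278195²·(1 − 0.16371863)·8.816/1194 = 2.0629386 × 10^-4.
Sum = 0.0033000791.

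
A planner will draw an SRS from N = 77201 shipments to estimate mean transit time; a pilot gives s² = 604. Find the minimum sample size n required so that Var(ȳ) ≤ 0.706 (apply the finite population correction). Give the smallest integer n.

847

Without fpc, n₀ = s²/D = 604/0.706 = 855.5241.
With fpc, (1 − n/N)·s²/n ≤ D requires n ≥ n₀/(1 + n₀/N) = 855.5241/(1 + 855.5241/77201) = 846.1473.
Rounding up, n = 847.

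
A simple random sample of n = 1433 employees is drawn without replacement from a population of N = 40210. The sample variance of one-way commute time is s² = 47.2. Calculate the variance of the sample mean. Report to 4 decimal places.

Under SRS without replacement, Var(ȳ) = (1 − f)·s²/n with f = n/N = 1433/40210 = 0.03563790.
Var(ȳ) = (1 − 0.03563790)·47.2/1433 = 0.96436210·0.032937893 = 0.031764055.

0.0318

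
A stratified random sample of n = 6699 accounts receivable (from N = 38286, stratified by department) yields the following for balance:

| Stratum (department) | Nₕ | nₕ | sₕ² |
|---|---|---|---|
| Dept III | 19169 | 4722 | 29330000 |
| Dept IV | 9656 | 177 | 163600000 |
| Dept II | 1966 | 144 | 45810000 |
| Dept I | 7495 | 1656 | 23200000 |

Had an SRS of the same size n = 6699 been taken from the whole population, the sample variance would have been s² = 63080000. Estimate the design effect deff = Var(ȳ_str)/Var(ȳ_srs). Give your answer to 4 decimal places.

7.7341

Var(ȳ_str) = Σ Wₕ²(1−fₕ)sₕ²/nₕ with Wₕ = Nₕ/38286:
  Dept III: (19169/38286)²·(1−4722/19169)·29330000/4722 = 1173.5003
  Dept IV: (9656/38286)²·(1−177/9656)·163600000/177 = 57715.149
  Dept II: (1966/38286)²·(1−144/1966)·45810000/144 = 777.40924
  Dept I: (7495/38286)²·(1−1656/7495)·23200000/1656 = 418.27102
  → Var(ȳ_str) = 60084.33.
Var(ȳ_srs) = (1 − 6699/38286)·63080000/6699 = 7768.7312.
deff = 60084.33 / 7768.7312 = 7.7341.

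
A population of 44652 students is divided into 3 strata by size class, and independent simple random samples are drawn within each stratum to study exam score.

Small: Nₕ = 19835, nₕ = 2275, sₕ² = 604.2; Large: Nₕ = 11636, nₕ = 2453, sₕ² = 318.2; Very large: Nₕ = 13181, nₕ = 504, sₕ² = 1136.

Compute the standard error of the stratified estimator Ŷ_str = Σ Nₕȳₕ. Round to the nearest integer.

Var(Ŷ_str) = Σₕ Nₕ²(1 − fₕ)sₕ²/nₕ.
Small: 19835²·(1 − 2275/19835)·604.2/2275 = 9.2503047 × 10^7.
Large: 11636²·(1 − 2453/11636)·318.2/2453 = 1.3860884 × 10^7.
Very large: 13181²·(1 − 504/13181)·1136/504 = 3.7662804 × 10^8.
Sum = 4.8299197 × 10^8.
SE = √(4.8299197 × 10^8) = 21977.

21977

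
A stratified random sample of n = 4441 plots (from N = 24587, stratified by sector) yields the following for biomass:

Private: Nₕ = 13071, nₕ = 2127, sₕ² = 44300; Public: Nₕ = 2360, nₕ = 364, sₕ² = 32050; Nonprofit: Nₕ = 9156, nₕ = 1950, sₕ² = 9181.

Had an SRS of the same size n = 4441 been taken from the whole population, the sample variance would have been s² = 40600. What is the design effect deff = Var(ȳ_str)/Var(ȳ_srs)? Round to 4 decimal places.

0.8181

Var(ȳ_str) = Σ Wₕ²(1−fₕ)sₕ²/nₕ with Wₕ = Nₕ/24587:
  Private: (13071/24587)²·(1−2127/13071)·44300/2127 = 4.9284466
  Public: (2360/24587)²·(1−364/2360)·32050/364 = 0.68610109
  Nonprofit: (9156/24587)²·(1−1950/9156)·9181/1950 = 0.51385944
  → Var(ȳ_str) = 6.1284071.
Var(ȳ_srs) = (1 − 4441/24587)·40600/4441 = 7.490806.
deff = 6.1284071 / 7.490806 = 0.8181.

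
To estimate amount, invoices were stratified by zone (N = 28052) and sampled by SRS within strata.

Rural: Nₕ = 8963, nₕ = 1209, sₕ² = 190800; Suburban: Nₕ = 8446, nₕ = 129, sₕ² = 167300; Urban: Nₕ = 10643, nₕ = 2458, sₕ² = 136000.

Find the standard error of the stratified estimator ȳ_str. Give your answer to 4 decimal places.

Var(ȳ_str) = Σₕ Wₕ²(1 − fₕ)sₕ²/nₕ with Wₕ = Nₕ/N, N = 28052.
Rural: Wₕ = 0.31951376; term = 0.31951376²·(1 − 0.13488787)·190800/1209 = 13.938101.
Suburban: Wₕ = 0.30108370; term = 0.30108370²·(1 − 0.01527350)·167300/129 = 115.77008.
Urban: Wₕ = 0.37940254; term = 0.37940254²·(1 − 0.23094992)·136000/2458 = 6.1250849.
Sum = 135.83327.
SE = √(135.83327) = 11.6548.

11.6548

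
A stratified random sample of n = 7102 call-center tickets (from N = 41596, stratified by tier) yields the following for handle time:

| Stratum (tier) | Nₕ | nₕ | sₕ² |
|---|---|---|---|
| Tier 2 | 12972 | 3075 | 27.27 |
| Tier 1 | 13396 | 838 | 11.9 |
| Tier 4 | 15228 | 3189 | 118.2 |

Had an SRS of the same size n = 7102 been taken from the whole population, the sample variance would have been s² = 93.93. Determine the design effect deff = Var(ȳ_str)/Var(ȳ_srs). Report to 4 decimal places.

0.5440

Var(ȳ_str) = Σ Wₕ²(1−fₕ)sₕ²/nₕ with Wₕ = Nₕ/41596:
  Tier 2: (12972/41596)²·(1−3075/12972)·27.27/3075 = 6.5803257 × 10^-4
  Tier 1: (13396/41596)²·(1−838/13396)·11.9/838 = 0.0013806876
  Tier 4: (15228/41596)²·(1−3189/15228)·118.2/3189 = 0.0039272912
  → Var(ȳ_str) = 0.0059660114.
Var(ȳ_srs) = (1 − 7102/41596)·93.93/7102 = 0.010967702.
deff = 0.0059660114 / 0.010967702 = 0.5440.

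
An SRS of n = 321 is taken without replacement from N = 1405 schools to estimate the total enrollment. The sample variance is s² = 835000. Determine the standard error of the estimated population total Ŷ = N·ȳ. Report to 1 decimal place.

Var(Ŷ) = N²·Var(ȳ) = N²·(1 − n/N)·s²/n.
f = 321/1405 = 0.22846975; Var(ȳ) = 0.77153025·835000/321 = 2006.9401.
Var(Ŷ) = 1405² · 2006.9401 = 3.9617499 × 10^9.
SE(Ŷ) = √(3.9617499 × 10^9) = 62942.4.

62942.4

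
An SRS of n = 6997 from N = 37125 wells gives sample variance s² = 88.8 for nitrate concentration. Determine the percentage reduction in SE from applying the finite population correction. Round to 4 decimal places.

9.9151

f = n/N = 6997/37125 = 0.18847138.
SE_no-fpc = √(s²/n) = 0.11265502; SE_fpc = √((1−f)s²/n) = 0.10148514.
Ratio = √(1−f) = 0.90084883. Reduction = 100·(1 − 0.90084883) = 9.9151%.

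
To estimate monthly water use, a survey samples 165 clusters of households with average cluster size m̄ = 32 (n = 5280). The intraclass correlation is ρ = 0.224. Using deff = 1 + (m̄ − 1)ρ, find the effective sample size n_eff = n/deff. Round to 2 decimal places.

deff = 1 + (32 − 1)·0.224 = 1 + 6.944 = 7.944.
n_eff = 5280 / 7.944 = 664.65.

664.65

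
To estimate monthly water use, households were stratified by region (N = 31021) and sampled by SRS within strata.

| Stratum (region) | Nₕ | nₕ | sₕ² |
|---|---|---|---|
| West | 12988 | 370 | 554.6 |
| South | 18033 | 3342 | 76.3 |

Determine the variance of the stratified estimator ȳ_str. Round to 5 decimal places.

0.26156

Var(ȳ_str) = Σₕ Wₕ²(1 − fₕ)sₕ²/nₕ with Wₕ = Nₕ/N, N = 31021.
West: Wₕ = 0.41868412; term = 0.41868412²·(1 − 0.02848783)·554.6/370 = 0.25526975.
South: Wₕ = 0.58131588; term = 0.58131588²·(1 − 0.18532690)·76.3/3342 = 0.0062852976.
Sum = 0.26155505.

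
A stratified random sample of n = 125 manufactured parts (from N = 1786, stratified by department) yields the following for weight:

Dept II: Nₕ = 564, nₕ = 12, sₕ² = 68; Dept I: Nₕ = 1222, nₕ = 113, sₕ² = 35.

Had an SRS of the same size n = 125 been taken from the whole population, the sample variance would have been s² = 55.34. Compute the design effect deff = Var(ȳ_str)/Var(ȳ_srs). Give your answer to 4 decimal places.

1.6629

Var(ȳ_str) = Σ Wₕ²(1−fₕ)sₕ²/nₕ with Wₕ = Nₕ/1786:
  Dept II: (564/1786)²·(1−12/564)·68/12 = 0.55307361
  Dept I: (1222/1786)²·(1−113/1222)·35/113 = 0.13159199
  → Var(ȳ_str) = 0.6846656.
Var(ȳ_srs) = (1 − 125/1786)·55.34/125 = 0.41173456.
deff = 0.6846656 / 0.41173456 = 1.6629.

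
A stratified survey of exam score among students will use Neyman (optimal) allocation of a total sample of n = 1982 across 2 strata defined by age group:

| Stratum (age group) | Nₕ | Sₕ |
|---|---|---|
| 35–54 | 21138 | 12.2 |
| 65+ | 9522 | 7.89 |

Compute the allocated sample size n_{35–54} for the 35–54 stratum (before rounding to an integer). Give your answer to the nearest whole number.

Neyman allocation: nₕ = n·NₕSₕ / Σⱼ NⱼSⱼ.
Σ NⱼSⱼ = 21138·12.2 + 9522·7.89 = 333012.18.
n_{35–54} = 1982·21138·12.2 / 333012.18 = 1535.

1535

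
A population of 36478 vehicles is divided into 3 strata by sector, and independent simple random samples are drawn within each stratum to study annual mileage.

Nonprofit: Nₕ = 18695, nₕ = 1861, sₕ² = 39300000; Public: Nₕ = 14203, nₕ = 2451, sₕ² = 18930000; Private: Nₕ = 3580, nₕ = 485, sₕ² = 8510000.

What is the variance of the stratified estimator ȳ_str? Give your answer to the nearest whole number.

6109

Var(ȳ_str) = Σₕ Wₕ²(1 − fₕ)sₕ²/nₕ with Wₕ = Nₕ/N, N = 36478.
Nonprofit: Wₕ = 0.51250069; term = 0.51250069²·(1 − 0.09954533)·39300000/1861 = 4994.5565.
Public: Wₕ = 0.38935797; term = 0.38935797²·(1 − 0.17256918)·18930000/2451 = 968.8067.
Private: Wₕ = 0.09814135; term = 0.09814135²·(1 − 0.13547486)·8510000/485 = 146.10648.
Sum = 6109.4697.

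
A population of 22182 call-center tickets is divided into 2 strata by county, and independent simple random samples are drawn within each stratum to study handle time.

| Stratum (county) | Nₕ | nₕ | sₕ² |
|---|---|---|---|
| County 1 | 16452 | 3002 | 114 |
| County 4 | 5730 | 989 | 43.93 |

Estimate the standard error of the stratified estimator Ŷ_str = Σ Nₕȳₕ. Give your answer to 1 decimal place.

Var(Ŷ_str) = Σₕ Nₕ²(1 − fₕ)sₕ²/nₕ.
County 1: 16452²·(1 − 3002/16452)·114/3002 = 8.4030152 × 10^6.
County 4: 5730²·(1 − 989/5730)·43.93/989 = 1.2066727 × 10^6.
Sum = 9.6096879 × 10^6.
SE = √(9.6096879 × 10^6) = 3099.9.

3099.9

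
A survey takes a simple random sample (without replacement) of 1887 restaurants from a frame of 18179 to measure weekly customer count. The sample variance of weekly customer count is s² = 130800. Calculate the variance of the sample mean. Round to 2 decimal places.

Under SRS without replacement, Var(ȳ) = (1 − f)·s²/n with f = n/N = 1887/18179 = 0.10380109.
Var(ȳ) = (1 − 0.10380109)·130800/1887 = 0.89619891·69.316375 = 62.12126.

62.12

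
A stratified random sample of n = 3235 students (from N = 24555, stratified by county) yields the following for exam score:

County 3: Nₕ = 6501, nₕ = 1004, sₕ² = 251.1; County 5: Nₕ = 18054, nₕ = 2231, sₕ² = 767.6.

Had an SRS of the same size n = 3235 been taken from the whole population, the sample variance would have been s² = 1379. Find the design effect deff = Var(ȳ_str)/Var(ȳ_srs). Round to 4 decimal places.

0.4805

Var(ȳ_str) = Σ Wₕ²(1−fₕ)sₕ²/nₕ with Wₕ = Nₕ/24555:
  County 3: (6501/24555)²·(1−1004/6501)·251.1/1004 = 0.0148231
  County 5: (18054/24555)²·(1−2231/18054)·767.6/2231 = 0.16301133
  → Var(ȳ_str) = 0.17783443.
Var(ȳ_srs) = (1 − 3235/24555)·1379/3235 = 0.37011547.
deff = 0.17783443 / 0.37011547 = 0.4805.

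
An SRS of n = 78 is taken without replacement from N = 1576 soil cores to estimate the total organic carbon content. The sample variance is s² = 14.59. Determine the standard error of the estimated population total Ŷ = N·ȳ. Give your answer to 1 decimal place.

Var(Ŷ) = N²·Var(ȳ) = N²·(1 − n/N)·s²/n.
f = 78/1576 = 0.04949239; Var(ȳ) = 0.95050761·14.59/78 = 0.17779367.
Var(Ŷ) = 1576² · 0.17779367 = 441599.65.
SE(Ŷ) = √(441599.65) = 664.5.

664.5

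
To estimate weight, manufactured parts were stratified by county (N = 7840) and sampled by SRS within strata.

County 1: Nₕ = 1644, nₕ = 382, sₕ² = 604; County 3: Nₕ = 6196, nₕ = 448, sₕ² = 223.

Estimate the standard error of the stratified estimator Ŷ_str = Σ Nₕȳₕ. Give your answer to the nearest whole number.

4583

Var(Ŷ_str) = Σₕ Nₕ²(1 − fₕ)sₕ²/nₕ.
County 1: 1644²·(1 − 382/1644)·604/382 = 3.28046 × 10^6.
County 3: 6196²·(1 − 448/6196)·223/448 = 1.7727807 × 10^7.
Sum = 2.1008267 × 10^7.
SE = √(2.1008267 × 10^7) = 4583.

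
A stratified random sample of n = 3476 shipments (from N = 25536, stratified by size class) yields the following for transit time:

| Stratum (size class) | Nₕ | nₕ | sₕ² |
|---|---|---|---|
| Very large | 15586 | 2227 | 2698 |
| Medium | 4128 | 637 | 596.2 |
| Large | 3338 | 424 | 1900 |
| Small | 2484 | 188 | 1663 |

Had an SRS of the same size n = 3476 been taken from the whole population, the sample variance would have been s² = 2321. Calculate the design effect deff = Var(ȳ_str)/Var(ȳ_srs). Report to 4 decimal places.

0.9565

Var(ȳ_str) = Σ Wₕ²(1−fₕ)sₕ²/nₕ with Wₕ = Nₕ/25536:
  Very large: (15586/25536)²·(1−2227/15586)·2698/2227 = 0.38683398
  Medium: (4128/25536)²·(1−637/4128)·596.2/637 = 0.020684086
  Large: (3338/25536)²·(1−424/3338)·1900/424 = 0.0668433
  Small: (2484/25536)²·(1−188/2484)·1663/188 = 0.077366355
  → Var(ȳ_str) = 0.55172772.
Var(ȳ_srs) = (1 − 3476/25536)·2321/3476 = 0.57683023.
deff = 0.55172772 / 0.57683023 = 0.9565.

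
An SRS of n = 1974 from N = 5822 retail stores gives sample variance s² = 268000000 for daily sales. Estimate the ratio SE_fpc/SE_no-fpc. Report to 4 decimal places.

f = n/N = 1974/5822 = 0.33905874.
SE_no-fpc = √(s²/n) = 368.46295; SE_fpc = √((1−f)s²/n) = 299.55409.
Ratio = √(1−f) = 0.81298294.

0.8130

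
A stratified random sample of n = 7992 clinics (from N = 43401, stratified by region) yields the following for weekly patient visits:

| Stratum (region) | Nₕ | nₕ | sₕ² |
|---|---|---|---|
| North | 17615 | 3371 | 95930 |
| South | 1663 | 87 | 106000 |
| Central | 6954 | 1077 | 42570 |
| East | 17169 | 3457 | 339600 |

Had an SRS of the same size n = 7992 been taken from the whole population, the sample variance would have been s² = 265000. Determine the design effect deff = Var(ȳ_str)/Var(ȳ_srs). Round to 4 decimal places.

0.6883

Var(ȳ_str) = Σ Wₕ²(1−fₕ)sₕ²/nₕ with Wₕ = Nₕ/43401:
  North: (17615/43401)²·(1−3371/17615)·95930/3371 = 3.7906251
  South: (1663/43401)²·(1−87/1663)·106000/87 = 1.6952572
  Central: (6954/43401)²·(1−1077/6954)·42570/1077 = 0.85758831
  East: (17169/43401)²·(1−3457/17169)·339600/3457 = 12.277633
  → Var(ȳ_str) = 18.621104.
Var(ȳ_srs) = (1 − 7992/43401)·265000/7992 = 27.052308.
deff = 18.621104 / 27.052308 = 0.6883.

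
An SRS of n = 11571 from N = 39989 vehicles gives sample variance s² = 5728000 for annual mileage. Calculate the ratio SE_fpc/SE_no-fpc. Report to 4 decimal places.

f = n/N = 11571/39989 = 0.28935457.
SE_no-fpc = √(s²/n) = 22.249285; SE_fpc = √((1−f)s²/n) = 18.7561.
Ratio = √(1−f) = 0.84299788.

0.8430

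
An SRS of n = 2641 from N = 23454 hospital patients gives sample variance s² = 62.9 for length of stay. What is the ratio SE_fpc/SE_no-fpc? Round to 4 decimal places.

0.9420

f = n/N = 2641/23454 = 0.11260339.
SE_no-fpc = √(s²/n) = 0.15432672; SE_fpc = √((1−f)s²/n) = 0.14537844.
Ratio = √(1−f) = 0.94201731.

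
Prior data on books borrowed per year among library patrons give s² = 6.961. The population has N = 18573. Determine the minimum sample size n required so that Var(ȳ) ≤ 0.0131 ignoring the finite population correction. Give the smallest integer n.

Without fpc, n₀ = s²/D = 6.961/0.0131 = 531.3740.
Rounding up, n = 532.

532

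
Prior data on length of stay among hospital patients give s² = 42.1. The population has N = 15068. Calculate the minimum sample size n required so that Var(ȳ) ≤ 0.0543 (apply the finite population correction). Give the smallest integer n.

738

Without fpc, n₀ = s²/D = 42.1/0.0543 = 775.3223.
With fpc, (1 − n/N)·s²/n ≤ D requires n ≥ n₀/(1 + n₀/N) = 775.3223/(1 + 775.3223/15068) = 737.3805.
Rounding up, n = 738.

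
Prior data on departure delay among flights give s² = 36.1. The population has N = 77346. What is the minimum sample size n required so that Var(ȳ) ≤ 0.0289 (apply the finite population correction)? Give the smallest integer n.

Without fpc, n₀ = s²/D = 36.1/0.0289 = 1249.1349.
With fpc, (1 − n/N)·s²/n ≤ D requires n ≥ n₀/(1 + n₀/N) = 1249.1349/(1 + 1249.1349/77346) = 1229.2820.
Rounding up, n = 1230.

1230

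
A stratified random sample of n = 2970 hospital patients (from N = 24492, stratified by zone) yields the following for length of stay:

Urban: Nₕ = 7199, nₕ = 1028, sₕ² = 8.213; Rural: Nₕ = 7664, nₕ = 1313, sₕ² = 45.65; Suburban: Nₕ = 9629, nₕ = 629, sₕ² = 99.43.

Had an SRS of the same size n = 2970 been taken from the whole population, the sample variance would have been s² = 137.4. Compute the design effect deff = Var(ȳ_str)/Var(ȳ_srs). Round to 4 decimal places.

Var(ȳ_str) = Σ Wₕ²(1−fₕ)sₕ²/nₕ with Wₕ = Nₕ/24492:
  Urban: (7199/24492)²·(1−1028/7199)·8.213/1028 = 5.9168141 × 10^-4
  Rural: (7664/24492)²·(1−1313/7664)·45.65/1313 = 0.0028211434
  Suburban: (9629/24492)²·(1−629/9629)·99.43/629 = 0.022837154
  → Var(ȳ_str) = 0.026249979.
Var(ȳ_srs) = (1 − 2970/24492)·137.4/2970 = 0.040652631.
deff = 0.026249979 / 0.040652631 = 0.6457.

0.6457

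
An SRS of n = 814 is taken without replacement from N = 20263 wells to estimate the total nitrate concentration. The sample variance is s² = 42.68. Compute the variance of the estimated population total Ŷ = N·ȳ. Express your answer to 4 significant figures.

2.066 × 10^7

Var(Ŷ) = N²·Var(ȳ) = N²·(1 − n/N)·s²/n.
f = 814/20263 = 0.04017174; Var(ȳ) = 0.95982826·42.68/814 = 0.05032613.
Var(Ŷ) = 20263² · 0.05032613 = 2.0663364 × 10^7.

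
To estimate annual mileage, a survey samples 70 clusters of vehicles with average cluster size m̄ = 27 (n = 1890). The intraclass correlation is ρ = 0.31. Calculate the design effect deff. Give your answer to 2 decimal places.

deff = 1 + (27 − 1)·0.31 = 1 + 8.06 = 9.06.

9.06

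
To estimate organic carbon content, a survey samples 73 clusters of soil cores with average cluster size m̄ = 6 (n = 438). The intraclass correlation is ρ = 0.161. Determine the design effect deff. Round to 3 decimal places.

deff = 1 + (6 − 1)·0.161 = 1 + 0.805 = 1.805.

1.805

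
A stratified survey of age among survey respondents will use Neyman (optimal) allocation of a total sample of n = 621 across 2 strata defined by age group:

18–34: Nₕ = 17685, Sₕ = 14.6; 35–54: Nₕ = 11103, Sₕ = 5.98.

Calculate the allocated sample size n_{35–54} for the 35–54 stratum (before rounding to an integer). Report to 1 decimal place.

Neyman allocation: nₕ = n·NₕSₕ / Σⱼ NⱼSⱼ.
Σ NⱼSⱼ = 17685·14.6 + 11103·5.98 = 324596.94.
n_{35–54} = 621·11103·5.98 / 324596.94 = 127.0.

127.0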